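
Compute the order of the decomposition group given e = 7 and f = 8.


|D_P| = e * f
= 7 * 8
= 56

56


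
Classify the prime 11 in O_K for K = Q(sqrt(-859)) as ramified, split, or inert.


K = Q(sqrt(-859)). Since d mod 4 = 1, disc(K) = -859.
Check p | disc: -859 mod 11 = 10.
p does not divide disc. Compute Legendre symbol (d/p):
10^((11-1)/2) mod 11 = -1
(d/p) = -1, so p is inert: (p) stays prime with e=1, f=2, g=1.
Therefore p is inert.

inert


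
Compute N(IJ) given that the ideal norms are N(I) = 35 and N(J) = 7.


N(IJ) = N(I) * N(J)
= 35 * 7
= 245

245


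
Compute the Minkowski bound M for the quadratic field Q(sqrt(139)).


d = 139, d mod 4 = 3, so disc(K) = 4d = 556; |disc(K)| = 556
Real quadratic field, so n = 2, s = r2 = 0, r1 = 2
M = (n!/n^n) * (4/pi)^s * sqrt(|disc(K)|) = (2!/2^2) * (4/pi)^0 * sqrt(556)
= 0.5 * 1.000000 * 23.579652
= 11.7898

11.7898


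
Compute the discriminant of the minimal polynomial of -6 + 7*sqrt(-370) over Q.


The element -6 + 7*sqrt(-370) has minimal polynomial:
x^2 + 12*x + 18166
Discriminant = (12)^2 - 4*(18166)
= 144 - 72664
= -72520

-72520


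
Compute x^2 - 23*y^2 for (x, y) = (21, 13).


x^2 - d*y^2
= 21^2 - 23*13^2
= 441 - 3887
= -3446

-3446


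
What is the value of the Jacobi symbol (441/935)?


Compute (441/935) via quadratic reciprocity:
  reciprocity: (441/935) -> +(935/441)
  reduce: (53/441)
  reciprocity: (53/441) -> +(441/53)
  reduce: (17/53)
  reciprocity: (17/53) -> +(53/17)
  reduce: (2/17)
  pull out 2: (2/17) = +1  (since 17 mod 8 = 1)
  (1/17) = 1
Product of signs = 1

1


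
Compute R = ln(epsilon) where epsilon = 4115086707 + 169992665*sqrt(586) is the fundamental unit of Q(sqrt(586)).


epsilon = 4115086707 + 169992665*sqrt(586)
= 8.2302e+09
R = ln(8.2302e+09)
= 22.8311

22.8311


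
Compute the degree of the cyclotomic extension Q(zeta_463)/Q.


The degree equals Euler's totient phi(463).
463 = 463
phi(463) = 462

462


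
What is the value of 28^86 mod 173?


p = 173 is prime and the exponent is (p-1)/2 = 86, so by Euler's criterion 28^86 = (28/173) = +1 or -1 mod 173.
Compute by square-and-multiply:
  86 = 64 + 16 + 4 + 2 (binary 1010110)
  Repeated squaring mod 173: 28^1 = 28, 28^2 = 92, 28^4 = 160, 28^8 = 169, 28^16 = 16, 28^32 = 83, 28^64 = 142
  28^86 = 28^64 * 28^16 * 28^4 * 28^2 = 142 * 16 * 160 * 92 mod 173
    142 * 16 = 2272 = 23 mod 173
    23 * 160 = 3680 = 47 mod 173
    47 * 92 = 4324 = 172 mod 173
  28^86 = 172 mod 173
Result 172 = p - 1 = -1 mod 173: 28 is a quadratic non-residue mod 173. As a residue in [0, p-1] the value is 172.
28^86 mod 173 = 172

172


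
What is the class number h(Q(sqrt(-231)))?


K = Q(sqrt(-231)). d mod 4 = 1, so D = disc(K) = d = -231
h(K) equals the number of primitive reduced positive-definite forms (a, b, c) = a*x^2 + b*x*y + c*y^2 with b^2 - 4ac = D,
where reduced means |b| <= a <= c, with b >= 0 whenever |b| = a or a = c, and primitive means gcd(a, b, c) = 1.
Reduced forces 3a^2 <= |D| = 231, so 1 <= a <= 8; b must have the parity of D, and c = (b^2 - D)/(4a) must be an integer >= a.
Enumerate a = 1..8, b in [-a, a]:
  a=1: (1, 1, 58)  [1]
  a=2: (2, -1, 29), (2, 1, 29)  [2]
  a=3: (3, 3, 20)  [1]
  a=4: (4, -3, 15), (4, 3, 15)  [2]
  a=5: (5, -3, 12), (5, 3, 12)  [2]
  a=6: (6, -3, 10), (6, 3, 10)  [2]
  a=7: (7, 7, 10)  [1]
  a=8: (8, 5, 8)  [1]
Total reduced forms: 1 + 2 + 1 + 2 + 2 + 2 + 1 + 1 = 12
h = 12

12


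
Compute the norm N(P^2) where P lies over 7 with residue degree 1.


N(P^a) = p^(a*f)
= 7^(2*1)
= 7^2
= 49

49


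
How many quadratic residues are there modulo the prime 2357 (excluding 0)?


For prime p, the number of non-zero quadratic residues is (p-1)/2.
= (2357-1)/2
= 1178

1178


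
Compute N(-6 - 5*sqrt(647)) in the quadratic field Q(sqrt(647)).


N(a + b*sqrt(d)) = a^2 - d*b^2
= (-6)^2 - (647)*(-5)^2
= 36 - 16175
= -16139

-16139


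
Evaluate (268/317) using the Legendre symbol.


p = 317 is prime, so compute (268/317) with the reciprocity algorithm (Jacobi-symbol steps: pull out 2s via (2/n), flip via reciprocity, reduce):
  pull out 2: (2/317) = -1  (since 317 mod 8 = 5)
  pull out 2: (2/317) = -1  (since 317 mod 8 = 5)
  reciprocity: (67/317) -> +(317/67)
  reduce: (49/67)
  reciprocity: (49/67) -> +(67/49)
  reduce: (18/49)
  pull out 2: (2/49) = +1  (since 49 mod 8 = 1)
  reciprocity: (9/49) -> +(49/9)
  reduce: (4/9)
  pull out 2: (2/9) = +1  (since 9 mod 8 = 1)
  pull out 2: (2/9) = +1  (since 9 mod 8 = 1)
  (1/9) = 1
Product of signs = 1
(268/317) = 1

1


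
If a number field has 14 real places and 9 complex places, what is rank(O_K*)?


By Dirichlet's unit theorem:
rank = r1 + r2 - 1
= 14 + 9 - 1
= 22

22


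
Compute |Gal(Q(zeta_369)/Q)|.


|Gal(Q(zeta_369)/Q)| = phi(369)
= 240

240


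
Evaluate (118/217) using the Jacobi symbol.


Compute (118/217) via quadratic reciprocity:
  pull out 2: (2/217) = +1  (since 217 mod 8 = 1)
  reciprocity: (59/217) -> +(217/59)
  reduce: (40/59)
  pull out 2: (2/59) = -1  (since 59 mod 8 = 3)
  pull out 2: (2/59) = -1  (since 59 mod 8 = 3)
  pull out 2: (2/59) = -1  (since 59 mod 8 = 3)
  reciprocity: (5/59) -> +(59/5)
  reduce: (4/5)
  pull out 2: (2/5) = -1  (since 5 mod 8 = 5)
  pull out 2: (2/5) = -1  (since 5 mod 8 = 5)
  (1/5) = 1
Product of signs = -1

-1


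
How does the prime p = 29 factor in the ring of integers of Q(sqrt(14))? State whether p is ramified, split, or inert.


K = Q(sqrt(14)). Since d mod 4 = 2, disc(K) = 56.
Check p | disc: 56 mod 29 = 27.
p does not divide disc. Compute Legendre symbol (d/p):
14^((29-1)/2) mod 29 = -1
(d/p) = -1, so p is inert: (p) stays prime with e=1, f=2, g=1.
Therefore p is inert.

inert


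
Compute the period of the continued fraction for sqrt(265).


Run the CF algorithm for sqrt(265).
a_0 = floor(sqrt(265)) = 16; set m_0=0, q_0=1.
Recurrence: m' = q*a - m,  q' = (d - m'^2)/q,  a' = floor((a_0 + m')/q').
  step 1: m=16, q=9, a=3
  step 2: m=11, q=16, a=1
  step 3: m=5, q=15, a=1
  step 4: m=10, q=11, a=2
  step 5: m=12, q=11, a=2
  step 6: m=10, q=15, a=1
  step 7: m=5, q=16, a=1
  step 8: m=11, q=9, a=3
  step 9: m=16, q=1, a=32
a_9 = 2*a_0 = 32, so the period closes here.
sqrt(265) = [16; 3, 1, 1, 2, 2, 1, 1, 3, 32]
Period length = 9

9


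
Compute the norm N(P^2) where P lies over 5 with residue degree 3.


N(P^a) = p^(a*f)
= 5^(2*3)
= 5^6
= 15625

15625


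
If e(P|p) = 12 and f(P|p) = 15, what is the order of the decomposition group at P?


|D_P| = e * f
= 12 * 15
= 180

180


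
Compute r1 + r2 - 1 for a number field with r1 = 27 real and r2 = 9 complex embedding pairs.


By Dirichlet's unit theorem:
rank = r1 + r2 - 1
= 27 + 9 - 1
= 35

35


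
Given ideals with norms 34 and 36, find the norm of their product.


N(IJ) = N(I) * N(J)
= 34 * 36
= 1224

1224


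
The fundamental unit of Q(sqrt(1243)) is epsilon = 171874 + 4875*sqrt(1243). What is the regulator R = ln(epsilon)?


epsilon = 171874 + 4875*sqrt(1243)
= 343748.0000
R = ln(343748.0000)
= 12.7477

12.7477


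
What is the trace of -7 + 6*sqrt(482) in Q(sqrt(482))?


Tr(a + b*sqrt(d)) = (a + b*sqrt(d)) + (a - b*sqrt(d)) = 2a
= 2 * (-7)
= -14

-14


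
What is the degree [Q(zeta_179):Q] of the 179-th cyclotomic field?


The degree equals Euler's totient phi(179).
179 = 179
phi(179) = 178

178


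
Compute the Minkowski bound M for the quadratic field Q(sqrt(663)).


d = 663, d mod 4 = 3, so disc(K) = 4d = 2652; |disc(K)| = 2652
Real quadratic field, so n = 2, s = r2 = 0, r1 = 2
M = (n!/n^n) * (4/pi)^s * sqrt(|disc(K)|) = (2!/2^2) * (4/pi)^0 * sqrt(2652)
= 0.5 * 1.000000 * 51.497573
= 25.7488

25.7488


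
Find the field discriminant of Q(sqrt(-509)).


For K = Q(sqrt(d)) with d squarefree: disc(K) = d if d = 1 mod 4, and disc(K) = 4d if d = 2 or 3 mod 4.
Here d = -509, and d mod 4 = 3.
d = 3 mod 4, not 1 (O_K = Z[sqrt(d)]), so disc(K) = 4d = 4 * (-509) = -2036

-2036


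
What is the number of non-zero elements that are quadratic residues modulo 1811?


For prime p, the number of non-zero quadratic residues is (p-1)/2.
= (1811-1)/2
= 905

905


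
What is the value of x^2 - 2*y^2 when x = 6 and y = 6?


x^2 - d*y^2
= 6^2 - 2*6^2
= 36 - 72
= -36

-36


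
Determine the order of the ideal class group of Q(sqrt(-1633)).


K = Q(sqrt(-1633)). d mod 4 = 3, so D = disc(K) = 4d = -6532
h(K) equals the number of primitive reduced positive-definite forms (a, b, c) = a*x^2 + b*x*y + c*y^2 with b^2 - 4ac = D,
where reduced means |b| <= a <= c, with b >= 0 whenever |b| = a or a = c, and primitive means gcd(a, b, c) = 1.
Reduced forces 3a^2 <= |D| = 6532, so 1 <= a <= 46; b must have the parity of D, and c = (b^2 - D)/(4a) must be an integer >= a.
Enumerate a = 1..46, b in [-a, a]:
  a=1: (1, 0, 1633)  [1]
  a=2: (2, 2, 817)  [1]
  a=3..16: none
  a=17: (17, -8, 97), (17, 8, 97)  [2]
  a=18: none
  a=19: (19, -2, 86), (19, 2, 86)  [2]
  a=20..22: none
  a=23: (23, 0, 71)  [1]
  a=24..28: none
  a=29: (29, -14, 58), (29, 14, 58)  [2]
  a=30: none
  a=31: (31, -28, 59), (31, 28, 59)  [2]
  a=32..33: none
  a=34: (34, -26, 53), (34, 26, 53)  [2]
  a=35..37: none
  a=38: (38, -2, 43), (38, 2, 43)  [2]
  a=39..45: none
  a=46: (46, 46, 47)  [1]
Total reduced forms: 1 + 1 + 2 + 2 + 1 + 2 + 2 + 2 + 2 + 1 = 16
h = 16

16


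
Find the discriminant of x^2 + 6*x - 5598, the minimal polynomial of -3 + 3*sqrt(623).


The element -3 + 3*sqrt(623) has minimal polynomial:
x^2 + 6*x - 5598
Discriminant = (6)^2 - 4*(-5598)
= 36 + 22392
= 22428

22428


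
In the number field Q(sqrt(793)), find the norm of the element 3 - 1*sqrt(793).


N(a + b*sqrt(d)) = a^2 - d*b^2
= (3)^2 - (793)*(-1)^2
= 9 - 793
= -784

-784


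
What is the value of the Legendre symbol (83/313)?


p = 313 is prime, so compute (83/313) with the reciprocity algorithm (Jacobi-symbol steps: pull out 2s via (2/n), flip via reciprocity, reduce):
  reciprocity: (83/313) -> +(313/83)
  reduce: (64/83)
  pull out 2: (2/83) = -1  (since 83 mod 8 = 3)
  pull out 2: (2/83) = -1  (since 83 mod 8 = 3)
  pull out 2: (2/83) = -1  (since 83 mod 8 = 3)
  pull out 2: (2/83) = -1  (since 83 mod 8 = 3)
  pull out 2: (2/83) = -1  (since 83 mod 8 = 3)
  pull out 2: (2/83) = -1  (since 83 mod 8 = 3)
  (1/83) = 1
Product of signs = 1
(83/313) = 1

1


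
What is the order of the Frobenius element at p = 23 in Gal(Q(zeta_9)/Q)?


The Frobenius at p in Gal(Q(zeta_n)/Q) = (Z/nZ)* is the class of p, so its order is ord_9(23), the smallest k >= 1 with 23^k = 1 mod 9.
n = 9 = 3^2, phi(9) = 6; the order divides phi(n).
Divisors of 6: 1, 2, 3, 6
Repeated squaring mod 9: 23^1 = 5, 23^2 = 7, 23^4 = 4
Test divisors in increasing order:
  k=1: 23^1 = 5 mod 9
  k=2: 23^2 = 7 mod 9
  k=3: 23^3 = 7 * 5 = 8 mod 9
  k=6: 23^6 = 4 * 7 = 1 mod 9  <- first divisor giving 1
Order = 6

6


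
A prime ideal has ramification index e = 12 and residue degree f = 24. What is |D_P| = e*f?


|D_P| = e * f
= 12 * 24
= 288

288


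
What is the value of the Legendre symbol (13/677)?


p = 677 is prime, so compute (13/677) with the reciprocity algorithm (Jacobi-symbol steps: pull out 2s via (2/n), flip via reciprocity, reduce):
  reciprocity: (13/677) -> +(677/13)
  reduce: (1/13)
  (1/13) = 1
Product of signs = 1
(13/677) = 1

1


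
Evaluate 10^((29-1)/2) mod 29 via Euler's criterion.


p = 29 is prime and the exponent is (p-1)/2 = 14, so by Euler's criterion 10^14 = (10/29) = +1 or -1 mod 29.
Compute by square-and-multiply:
  14 = 8 + 4 + 2 (binary 1110)
  Repeated squaring mod 29: 10^1 = 10, 10^2 = 13, 10^4 = 24, 10^8 = 25
  10^14 = 10^8 * 10^4 * 10^2 = 25 * 24 * 13 mod 29
    25 * 24 = 600 = 20 mod 29
    20 * 13 = 260 = 28 mod 29
  10^14 = 28 mod 29
Result 28 = p - 1 = -1 mod 29: 10 is a quadratic non-residue mod 29. As a residue in [0, p-1] the value is 28.
10^14 mod 29 = 28

28


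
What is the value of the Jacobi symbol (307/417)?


Compute (307/417) via quadratic reciprocity:
  reciprocity: (307/417) -> +(417/307)
  reduce: (110/307)
  pull out 2: (2/307) = -1  (since 307 mod 8 = 3)
  reciprocity: (55/307) -> -(307/55)
  reduce: (32/55)
  pull out 2: (2/55) = +1  (since 55 mod 8 = 7)
  pull out 2: (2/55) = +1  (since 55 mod 8 = 7)
  pull out 2: (2/55) = +1  (since 55 mod 8 = 7)
  pull out 2: (2/55) = +1  (since 55 mod 8 = 7)
  pull out 2: (2/55) = +1  (since 55 mod 8 = 7)
  (1/55) = 1
Product of signs = 1

1


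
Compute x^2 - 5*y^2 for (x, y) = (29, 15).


x^2 - d*y^2
= 29^2 - 5*15^2
= 841 - 1125
= -284

-284


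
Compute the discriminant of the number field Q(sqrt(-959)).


For K = Q(sqrt(d)) with d squarefree: disc(K) = d if d = 1 mod 4, and disc(K) = 4d if d = 2 or 3 mod 4.
Here d = -959, and d mod 4 = 1.
d = 1 mod 4 (O_K = Z[(1+sqrt(d))/2]), so disc(K) = d = -959

-959


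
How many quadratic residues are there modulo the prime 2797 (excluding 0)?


For prime p, the number of non-zero quadratic residues is (p-1)/2.
= (2797-1)/2
= 1398

1398


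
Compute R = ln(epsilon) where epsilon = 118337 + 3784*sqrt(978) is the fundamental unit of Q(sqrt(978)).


epsilon = 118337 + 3784*sqrt(978)
= 236674.0000
R = ln(236674.0000)
= 12.3744

12.3744


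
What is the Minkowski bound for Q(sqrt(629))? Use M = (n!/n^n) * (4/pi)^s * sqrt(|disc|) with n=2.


d = 629, d mod 4 = 1, so disc(K) = d = 629; |disc(K)| = 629
Real quadratic field, so n = 2, s = r2 = 0, r1 = 2
M = (n!/n^n) * (4/pi)^s * sqrt(|disc(K)|) = (2!/2^2) * (4/pi)^0 * sqrt(629)
= 0.5 * 1.000000 * 25.079872
= 12.5399

12.5399


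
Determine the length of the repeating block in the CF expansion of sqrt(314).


Run the CF algorithm for sqrt(314).
a_0 = floor(sqrt(314)) = 17; set m_0=0, q_0=1.
Recurrence: m' = q*a - m,  q' = (d - m'^2)/q,  a' = floor((a_0 + m')/q').
  step 1: m=17, q=25, a=1
  step 2: m=8, q=10, a=2
  step 3: m=12, q=17, a=1
  step 4: m=5, q=17, a=1
  step 5: m=12, q=10, a=2
  step 6: m=8, q=25, a=1
  step 7: m=17, q=1, a=34
a_7 = 2*a_0 = 34, so the period closes here.
sqrt(314) = [17; 1, 2, 1, 1, 2, 1, 34]
Period length = 7

7


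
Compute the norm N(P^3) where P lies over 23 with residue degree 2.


N(P^a) = p^(a*f)
= 23^(3*2)
= 23^6
= 148035889

148035889


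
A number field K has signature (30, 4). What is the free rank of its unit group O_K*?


By Dirichlet's unit theorem:
rank = r1 + r2 - 1
= 30 + 4 - 1
= 33

33


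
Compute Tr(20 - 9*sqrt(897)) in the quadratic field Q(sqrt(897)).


Tr(a + b*sqrt(d)) = (a + b*sqrt(d)) + (a - b*sqrt(d)) = 2a
= 2 * (20)
= 40

40


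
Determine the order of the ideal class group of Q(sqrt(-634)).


K = Q(sqrt(-634)). d mod 4 = 2, so D = disc(K) = 4d = -2536
h(K) equals the number of primitive reduced positive-definite forms (a, b, c) = a*x^2 + b*x*y + c*y^2 with b^2 - 4ac = D,
where reduced means |b| <= a <= c, with b >= 0 whenever |b| = a or a = c, and primitive means gcd(a, b, c) = 1.
Reduced forces 3a^2 <= |D| = 2536, so 1 <= a <= 29; b must have the parity of D, and c = (b^2 - D)/(4a) must be an integer >= a.
Enumerate a = 1..29, b in [-a, a]:
  a=1: (1, 0, 634)  [1]
  a=2: (2, 0, 317)  [1]
  a=3..4: none
  a=5: (5, -2, 127), (5, 2, 127)  [2]
  a=6..9: none
  a=10: (10, -8, 65), (10, 8, 65)  [2]
  a=11: (11, -4, 58), (11, 4, 58)  [2]
  a=12: none
  a=13: (13, -8, 50), (13, 8, 50)  [2]
  a=14..21: none
  a=22: (22, -4, 29), (22, 4, 29)  [2]
  a=23..24: none
  a=25: (25, -8, 26), (25, 8, 26)  [2]
  a=26..29: none
Total reduced forms: 1 + 1 + 2 + 2 + 2 + 2 + 2 + 2 = 14
h = 14

14


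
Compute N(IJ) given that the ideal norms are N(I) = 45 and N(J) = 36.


N(IJ) = N(I) * N(J)
= 45 * 36
= 1620

1620


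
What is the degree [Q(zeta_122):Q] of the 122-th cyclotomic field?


The degree equals Euler's totient phi(122).
122 = 2 * 61
phi(122) = 60

60


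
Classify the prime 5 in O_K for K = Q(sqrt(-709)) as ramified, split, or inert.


K = Q(sqrt(-709)). Since d mod 4 = 3, disc(K) = -2836.
Check p | disc: -2836 mod 5 = 4.
p does not divide disc. Compute Legendre symbol (d/p):
1^((5-1)/2) mod 5 = 1
(d/p) = 1, so p splits: (p) = P*P' with e=1, f=1, g=2.
Therefore p is split.

split


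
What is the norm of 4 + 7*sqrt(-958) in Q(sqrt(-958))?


N(a + b*sqrt(d)) = a^2 - d*b^2
= (4)^2 - (-958)*(7)^2
= 16 + 46942
= 46958

46958


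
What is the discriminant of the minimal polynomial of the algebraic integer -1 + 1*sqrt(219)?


The element -1 + 1*sqrt(219) has minimal polynomial:
x^2 + 2*x - 218
Discriminant = (2)^2 - 4*(-218)
= 4 + 872
= 876

876


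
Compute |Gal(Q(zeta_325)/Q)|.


|Gal(Q(zeta_325)/Q)| = phi(325)
= 240

240


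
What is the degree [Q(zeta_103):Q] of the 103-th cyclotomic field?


The degree equals Euler's totient phi(103).
103 = 103
phi(103) = 102

102


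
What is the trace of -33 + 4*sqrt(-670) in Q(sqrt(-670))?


Tr(a + b*sqrt(d)) = (a + b*sqrt(d)) + (a - b*sqrt(d)) = 2a
= 2 * (-33)
= -66

-66


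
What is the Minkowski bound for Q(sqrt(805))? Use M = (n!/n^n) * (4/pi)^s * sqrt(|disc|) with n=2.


d = 805, d mod 4 = 1, so disc(K) = d = 805; |disc(K)| = 805
Real quadratic field, so n = 2, s = r2 = 0, r1 = 2
M = (n!/n^n) * (4/pi)^s * sqrt(|disc(K)|) = (2!/2^2) * (4/pi)^0 * sqrt(805)
= 0.5 * 1.000000 * 28.372522
= 14.1863

14.1863


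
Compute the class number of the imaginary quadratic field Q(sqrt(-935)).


K = Q(sqrt(-935)). d mod 4 = 1, so D = disc(K) = d = -935
h(K) equals the number of primitive reduced positive-definite forms (a, b, c) = a*x^2 + b*x*y + c*y^2 with b^2 - 4ac = D,
where reduced means |b| <= a <= c, with b >= 0 whenever |b| = a or a = c, and primitive means gcd(a, b, c) = 1.
Reduced forces 3a^2 <= |D| = 935, so 1 <= a <= 17; b must have the parity of D, and c = (b^2 - D)/(4a) must be an integer >= a.
Enumerate a = 1..17, b in [-a, a]:
  a=1: (1, 1, 234)  [1]
  a=2: (2, -1, 117), (2, 1, 117)  [2]
  a=3: (3, -1, 78), (3, 1, 78)  [2]
  a=4: (4, -3, 59), (4, 3, 59)  [2]
  a=5: (5, 5, 48)  [1]
  a=6: (6, -5, 40), (6, -1, 39), (6, 1, 39), (6, 5, 40)  [4]
  a=7: none
  a=8: (8, -5, 30), (8, 5, 30)  [2]
  a=9: (9, -1, 26), (9, 1, 26)  [2]
  a=10: (10, -5, 24), (10, 5, 24)  [2]
  a=11: (11, 11, 24)  [1]
  a=12: (12, -11, 22), (12, -5, 20), (12, 5, 20), (12, 11, 22)  [4]
  a=13: (13, -1, 18), (13, 1, 18)  [2]
  a=14: none
  a=15: (15, -5, 16), (15, 5, 16)  [2]
  a=16: none
  a=17: (17, 17, 18)  [1]
Total reduced forms: 1 + 2 + 2 + 2 + 1 + 4 + 2 + 2 + 2 + 1 + 4 + 2 + 2 + 1 = 28
h = 28

28


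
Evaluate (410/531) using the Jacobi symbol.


Compute (410/531) via quadratic reciprocity:
  pull out 2: (2/531) = -1  (since 531 mod 8 = 3)
  reciprocity: (205/531) -> +(531/205)
  reduce: (121/205)
  reciprocity: (121/205) -> +(205/121)
  reduce: (84/121)
  pull out 2: (2/121) = +1  (since 121 mod 8 = 1)
  pull out 2: (2/121) = +1  (since 121 mod 8 = 1)
  reciprocity: (21/121) -> +(121/21)
  reduce: (16/21)
  pull out 2: (2/21) = -1  (since 21 mod 8 = 5)
  pull out 2: (2/21) = -1  (since 21 mod 8 = 5)
  pull out 2: (2/21) = -1  (since 21 mod 8 = 5)
  pull out 2: (2/21) = -1  (since 21 mod 8 = 5)
  (1/21) = 1
Product of signs = -1

-1


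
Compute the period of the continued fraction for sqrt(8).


Run the CF algorithm for sqrt(8).
a_0 = floor(sqrt(8)) = 2; set m_0=0, q_0=1.
Recurrence: m' = q*a - m,  q' = (d - m'^2)/q,  a' = floor((a_0 + m')/q').
  step 1: m=2, q=4, a=1
  step 2: m=2, q=1, a=4
a_2 = 2*a_0 = 4, so the period closes here.
sqrt(8) = [2; 1, 4]
Period length = 2

2


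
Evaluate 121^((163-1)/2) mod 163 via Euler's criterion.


p = 163 is prime and the exponent is (p-1)/2 = 81, so by Euler's criterion 121^81 = (121/163) = +1 or -1 mod 163.
Compute by square-and-multiply:
  81 = 64 + 16 + 1 (binary 1010001)
  Repeated squaring mod 163: 121^1 = 121, 121^2 = 134, 121^4 = 26, 121^8 = 24, 121^16 = 87, 121^32 = 71, 121^64 = 151
  121^81 = 121^64 * 121^16 * 121^1 = 151 * 87 * 121 mod 163
    151 * 87 = 13137 = 97 mod 163
    97 * 121 = 11737 = 1 mod 163
  121^81 = 1 mod 163
Result 1: 121 is a quadratic residue mod 163.
121^81 mod 163 = 1

1


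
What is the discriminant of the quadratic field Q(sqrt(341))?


For K = Q(sqrt(d)) with d squarefree: disc(K) = d if d = 1 mod 4, and disc(K) = 4d if d = 2 or 3 mod 4.
Here d = 341, and d mod 4 = 1.
d = 1 mod 4 (O_K = Z[(1+sqrt(d))/2]), so disc(K) = d = 341

341


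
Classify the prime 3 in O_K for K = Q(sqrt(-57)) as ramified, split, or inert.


K = Q(sqrt(-57)). Since d mod 4 = 3, disc(K) = -228.
Check p | disc: -228 mod 3 = 0.
p divides disc, so p ramifies: (p) = P^2 with e=2, f=1, g=1.
Therefore p is ramified.

ramified


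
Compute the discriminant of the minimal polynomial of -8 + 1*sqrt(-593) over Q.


The element -8 + 1*sqrt(-593) has minimal polynomial:
x^2 + 16*x + 657
Discriminant = (16)^2 - 4*(657)
= 256 - 2628
= -2372

-2372


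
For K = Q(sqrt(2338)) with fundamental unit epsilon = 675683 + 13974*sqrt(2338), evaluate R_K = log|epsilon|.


epsilon = 675683 + 13974*sqrt(2338)
= 1.3514e+06
R = ln(1.3514e+06)
= 14.1166

14.1166


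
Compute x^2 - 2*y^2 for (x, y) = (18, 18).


x^2 - d*y^2
= 18^2 - 2*18^2
= 324 - 648
= -324

-324


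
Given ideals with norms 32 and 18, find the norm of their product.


N(IJ) = N(I) * N(J)
= 32 * 18
= 576

576


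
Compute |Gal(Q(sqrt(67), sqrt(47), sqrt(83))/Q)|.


The 3 square roots of distinct primes are multiplicatively independent over Q,
so [K:Q] = 2^3 and Gal(K/Q) is isomorphic to (Z/2Z)^3.
|Gal| = 2^3 = 8

8


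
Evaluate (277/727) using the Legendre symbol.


p = 727 is prime, so compute (277/727) with the reciprocity algorithm (Jacobi-symbol steps: pull out 2s via (2/n), flip via reciprocity, reduce):
  reciprocity: (277/727) -> +(727/277)
  reduce: (173/277)
  reciprocity: (173/277) -> +(277/173)
  reduce: (104/173)
  pull out 2: (2/173) = -1  (since 173 mod 8 = 5)
  pull out 2: (2/173) = -1  (since 173 mod 8 = 5)
  pull out 2: (2/173) = -1  (since 173 mod 8 = 5)
  reciprocity: (13/173) -> +(173/13)
  reduce: (4/13)
  pull out 2: (2/13) = -1  (since 13 mod 8 = 5)
  pull out 2: (2/13) = -1  (since 13 mod 8 = 5)
  (1/13) = 1
Product of signs = -1
(277/727) = -1

-1


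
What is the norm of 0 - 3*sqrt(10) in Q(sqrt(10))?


N(a + b*sqrt(d)) = a^2 - d*b^2
= (0)^2 - (10)*(-3)^2
= 0 - 90
= -90

-90


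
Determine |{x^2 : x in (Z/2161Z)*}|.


For prime p, the number of non-zero quadratic residues is (p-1)/2.
= (2161-1)/2
= 1080

1080


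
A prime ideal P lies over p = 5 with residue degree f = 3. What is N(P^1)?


N(P^a) = p^(a*f)
= 5^(1*3)
= 5^3
= 125

125


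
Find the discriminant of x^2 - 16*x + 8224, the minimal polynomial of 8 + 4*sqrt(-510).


The element 8 + 4*sqrt(-510) has minimal polynomial:
x^2 - 16*x + 8224
Discriminant = (-16)^2 - 4*(8224)
= 256 - 32896
= -32640

-32640


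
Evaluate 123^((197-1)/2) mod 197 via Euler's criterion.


p = 197 is prime and the exponent is (p-1)/2 = 98, so by Euler's criterion 123^98 = (123/197) = +1 or -1 mod 197.
Compute by square-and-multiply:
  98 = 64 + 32 + 2 (binary 1100010)
  Repeated squaring mod 197: 123^1 = 123, 123^2 = 157, 123^4 = 24, 123^8 = 182, 123^16 = 28, 123^32 = 193, 123^64 = 16
  123^98 = 123^64 * 123^32 * 123^2 = 16 * 193 * 157 mod 197
    16 * 193 = 3088 = 133 mod 197
    133 * 157 = 20881 = 196 mod 197
  123^98 = 196 mod 197
Result 196 = p - 1 = -1 mod 197: 123 is a quadratic non-residue mod 197. As a residue in [0, p-1] the value is 196.
123^98 mod 197 = 196

196


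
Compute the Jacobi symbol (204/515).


Compute (204/515) via quadratic reciprocity:
  pull out 2: (2/515) = -1  (since 515 mod 8 = 3)
  pull out 2: (2/515) = -1  (since 515 mod 8 = 3)
  reciprocity: (51/515) -> -(515/51)
  reduce: (5/51)
  reciprocity: (5/51) -> +(51/5)
  reduce: (1/5)
  (1/5) = 1
Product of signs = -1

-1


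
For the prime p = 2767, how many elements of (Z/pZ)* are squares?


For prime p, the number of non-zero quadratic residues is (p-1)/2.
= (2767-1)/2
= 1383

1383


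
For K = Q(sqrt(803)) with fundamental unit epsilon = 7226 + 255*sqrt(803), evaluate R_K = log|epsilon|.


epsilon = 7226 + 255*sqrt(803)
= 14451.9999
R = ln(14451.9999)
= 9.5786

9.5786


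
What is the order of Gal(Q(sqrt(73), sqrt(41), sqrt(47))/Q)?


The 3 square roots of distinct primes are multiplicatively independent over Q,
so [K:Q] = 2^3 and Gal(K/Q) is isomorphic to (Z/2Z)^3.
|Gal| = 2^3 = 8

8


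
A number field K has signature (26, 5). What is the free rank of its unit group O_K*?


By Dirichlet's unit theorem:
rank = r1 + r2 - 1
= 26 + 5 - 1
= 30

30


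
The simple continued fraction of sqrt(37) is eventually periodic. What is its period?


Run the CF algorithm for sqrt(37).
a_0 = floor(sqrt(37)) = 6; set m_0=0, q_0=1.
Recurrence: m' = q*a - m,  q' = (d - m'^2)/q,  a' = floor((a_0 + m')/q').
  step 1: m=6, q=1, a=12
a_1 = 2*a_0 = 12, so the period closes here.
sqrt(37) = [6; 12]
Period length = 1

1


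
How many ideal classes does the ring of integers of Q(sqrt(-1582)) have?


K = Q(sqrt(-1582)). d mod 4 = 2, so D = disc(K) = 4d = -6328
h(K) equals the number of primitive reduced positive-definite forms (a, b, c) = a*x^2 + b*x*y + c*y^2 with b^2 - 4ac = D,
where reduced means |b| <= a <= c, with b >= 0 whenever |b| = a or a = c, and primitive means gcd(a, b, c) = 1.
Reduced forces 3a^2 <= |D| = 6328, so 1 <= a <= 45; b must have the parity of D, and c = (b^2 - D)/(4a) must be an integer >= a.
Enumerate a = 1..45, b in [-a, a]:
  a=1: (1, 0, 1582)  [1]
  a=2: (2, 0, 791)  [1]
  a=3..6: none
  a=7: (7, 0, 226)  [1]
  a=8..12: none
  a=13: (13, -4, 122), (13, 4, 122)  [2]
  a=14: (14, 0, 113)  [1]
  a=15..16: none
  a=17: (17, -8, 94), (17, 8, 94)  [2]
  a=18..25: none
  a=26: (26, -4, 61), (26, 4, 61)  [2]
  a=27..28: none
  a=29: (29, -20, 58), (29, 20, 58)  [2]
  a=30..33: none
  a=34: (34, -8, 47), (34, 8, 47)  [2]
  a=35..36: none
  a=37: (37, -6, 43), (37, 6, 43)  [2]
  a=38..45: none
Total reduced forms: 1 + 1 + 1 + 2 + 1 + 2 + 2 + 2 + 2 + 2 = 16
h = 16

16


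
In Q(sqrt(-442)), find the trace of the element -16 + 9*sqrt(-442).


Tr(a + b*sqrt(d)) = (a + b*sqrt(d)) + (a - b*sqrt(d)) = 2a
= 2 * (-16)
= -32

-32


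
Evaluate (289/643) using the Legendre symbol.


p = 643 is prime, so compute (289/643) with the reciprocity algorithm (Jacobi-symbol steps: pull out 2s via (2/n), flip via reciprocity, reduce):
  reciprocity: (289/643) -> +(643/289)
  reduce: (65/289)
  reciprocity: (65/289) -> +(289/65)
  reduce: (29/65)
  reciprocity: (29/65) -> +(65/29)
  reduce: (7/29)
  reciprocity: (7/29) -> +(29/7)
  reduce: (1/7)
  (1/7) = 1
Product of signs = 1
(289/643) = 1

1


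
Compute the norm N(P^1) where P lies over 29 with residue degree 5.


N(P^a) = p^(a*f)
= 29^(1*5)
= 29^5
= 20511149

20511149


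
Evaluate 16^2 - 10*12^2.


x^2 - d*y^2
= 16^2 - 10*12^2
= 256 - 1440
= -1184

-1184


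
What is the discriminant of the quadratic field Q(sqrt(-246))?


For K = Q(sqrt(d)) with d squarefree: disc(K) = d if d = 1 mod 4, and disc(K) = 4d if d = 2 or 3 mod 4.
Here d = -246, and d mod 4 = 2.
d = 2 mod 4, not 1 (O_K = Z[sqrt(d)]), so disc(K) = 4d = 4 * (-246) = -984

-984


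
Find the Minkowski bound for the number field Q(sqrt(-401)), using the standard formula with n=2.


d = -401, d mod 4 = 3, so disc(K) = 4d = -1604; |disc(K)| = 1604
Imaginary quadratic field, so n = 2, s = r2 = 1, r1 = 0
M = (n!/n^n) * (4/pi)^s * sqrt(|disc(K)|) = (2!/2^2) * (4/pi)^1 * sqrt(1604)
= 0.5 * 1.273240 * 40.049969
= 25.4966

25.4966


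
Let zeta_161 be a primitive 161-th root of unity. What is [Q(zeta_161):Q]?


The degree equals Euler's totient phi(161).
161 = 7 * 23
phi(161) = 132

132


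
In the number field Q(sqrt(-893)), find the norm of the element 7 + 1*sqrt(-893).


N(a + b*sqrt(d)) = a^2 - d*b^2
= (7)^2 - (-893)*(1)^2
= 49 + 893
= 942

942


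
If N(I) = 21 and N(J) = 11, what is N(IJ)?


N(IJ) = N(I) * N(J)
= 21 * 11
= 231

231


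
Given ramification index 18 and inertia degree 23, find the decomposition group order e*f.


|D_P| = e * f
= 18 * 23
= 414

414


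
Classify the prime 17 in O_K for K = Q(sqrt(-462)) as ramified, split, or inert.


K = Q(sqrt(-462)). Since d mod 4 = 2, disc(K) = -1848.
Check p | disc: -1848 mod 17 = 5.
p does not divide disc. Compute Legendre symbol (d/p):
14^((17-1)/2) mod 17 = -1
(d/p) = -1, so p is inert: (p) stays prime with e=1, f=2, g=1.
Therefore p is inert.

inert


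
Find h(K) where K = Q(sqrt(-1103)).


K = Q(sqrt(-1103)). d mod 4 = 1, so D = disc(K) = d = -1103
h(K) equals the number of primitive reduced positive-definite forms (a, b, c) = a*x^2 + b*x*y + c*y^2 with b^2 - 4ac = D,
where reduced means |b| <= a <= c, with b >= 0 whenever |b| = a or a = c, and primitive means gcd(a, b, c) = 1.
Reduced forces 3a^2 <= |D| = 1103, so 1 <= a <= 19; b must have the parity of D, and c = (b^2 - D)/(4a) must be an integer >= a.
Enumerate a = 1..19, b in [-a, a]:
  a=1: (1, 1, 276)  [1]
  a=2: (2, -1, 138), (2, 1, 138)  [2]
  a=3: (3, -1, 92), (3, 1, 92)  [2]
  a=4: (4, -1, 69), (4, 1, 69)  [2]
  a=5: none
  a=6: (6, -5, 47), (6, -1, 46), (6, 1, 46), (6, 5, 47)  [4]
  a=7: none
  a=8: (8, -7, 36), (8, 7, 36)  [2]
  a=9: (9, -7, 32), (9, 7, 32)  [2]
  a=10..11: none
  a=12: (12, -7, 24), (12, -1, 23), (12, 1, 23), (12, 7, 24)  [4]
  a=13..15: none
  a=16: (16, -7, 18), (16, 7, 18)  [2]
  a=17: (17, -11, 18), (17, 11, 18)  [2]
  a=18..19: none
Total reduced forms: 1 + 2 + 2 + 2 + 4 + 2 + 2 + 4 + 2 + 2 = 23
h = 23

23


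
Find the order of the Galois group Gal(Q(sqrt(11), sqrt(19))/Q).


The 2 square roots of distinct primes are multiplicatively independent over Q,
so [K:Q] = 2^2 and Gal(K/Q) is isomorphic to (Z/2Z)^2.
|Gal| = 2^2 = 4

4


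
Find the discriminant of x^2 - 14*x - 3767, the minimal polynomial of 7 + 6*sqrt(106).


The element 7 + 6*sqrt(106) has minimal polynomial:
x^2 - 14*x - 3767
Discriminant = (-14)^2 - 4*(-3767)
= 196 + 15068
= 15264

15264


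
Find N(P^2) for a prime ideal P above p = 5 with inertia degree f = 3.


N(P^a) = p^(a*f)
= 5^(2*3)
= 5^6
= 15625

15625


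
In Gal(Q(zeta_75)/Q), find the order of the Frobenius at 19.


The Frobenius at p in Gal(Q(zeta_n)/Q) = (Z/nZ)* is the class of p, so its order is ord_75(19), the smallest k >= 1 with 19^k = 1 mod 75.
n = 75 = 3 * 5^2, phi(75) = 40; the order divides phi(n).
Divisors of 40: 1, 2, 4, 5, 8, 10, 20, 40
Repeated squaring mod 75: 19^1 = 19, 19^2 = 61, 19^4 = 46, 19^8 = 16, 19^16 = 31, 19^32 = 61
Test divisors in increasing order:
  k=1: 19^1 = 19 mod 75
  k=2: 19^2 = 61 mod 75
  k=4: 19^4 = 46 mod 75
  k=5: 19^5 = 46 * 19 = 49 mod 75
  k=8: 19^8 = 16 mod 75
  k=10: 19^10 = 16 * 61 = 1 mod 75  <- first divisor giving 1
Order = 10

10


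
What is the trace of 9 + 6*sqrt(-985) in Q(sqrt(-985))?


Tr(a + b*sqrt(d)) = (a + b*sqrt(d)) + (a - b*sqrt(d)) = 2a
= 2 * (9)
= 18

18


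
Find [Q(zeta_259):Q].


The degree equals Euler's totient phi(259).
259 = 7 * 37
phi(259) = 216

216


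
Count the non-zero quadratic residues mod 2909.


For prime p, the number of non-zero quadratic residues is (p-1)/2.
= (2909-1)/2
= 1454

1454


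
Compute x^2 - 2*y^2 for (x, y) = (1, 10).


x^2 - d*y^2
= 1^2 - 2*10^2
= 1 - 200
= -199

-199


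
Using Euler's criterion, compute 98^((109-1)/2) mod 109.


p = 109 is prime and the exponent is (p-1)/2 = 54, so by Euler's criterion 98^54 = (98/109) = +1 or -1 mod 109.
Compute by square-and-multiply:
  54 = 32 + 16 + 4 + 2 (binary 110110)
  Repeated squaring mod 109: 98^1 = 98, 98^2 = 12, 98^4 = 35, 98^8 = 26, 98^16 = 22, 98^32 = 48
  98^54 = 98^32 * 98^16 * 98^4 * 98^2 = 48 * 22 * 35 * 12 mod 109
    48 * 22 = 1056 = 75 mod 109
    75 * 35 = 2625 = 9 mod 109
    9 * 12 = 108 = 108 mod 109
  98^54 = 108 mod 109
Result 108 = p - 1 = -1 mod 109: 98 is a quadratic non-residue mod 109. As a residue in [0, p-1] the value is 108.
98^54 mod 109 = 108

108


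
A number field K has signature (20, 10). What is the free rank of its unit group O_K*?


By Dirichlet's unit theorem:
rank = r1 + r2 - 1
= 20 + 10 - 1
= 29

29


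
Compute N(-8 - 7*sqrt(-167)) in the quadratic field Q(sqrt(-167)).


N(a + b*sqrt(d)) = a^2 - d*b^2
= (-8)^2 - (-167)*(-7)^2
= 64 + 8183
= 8247

8247


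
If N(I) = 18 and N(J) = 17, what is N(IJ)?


N(IJ) = N(I) * N(J)
= 18 * 17
= 306

306


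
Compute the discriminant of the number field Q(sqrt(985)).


For K = Q(sqrt(d)) with d squarefree: disc(K) = d if d = 1 mod 4, and disc(K) = 4d if d = 2 or 3 mod 4.
Here d = 985, and d mod 4 = 1.
d = 1 mod 4 (O_K = Z[(1+sqrt(d))/2]), so disc(K) = d = 985

985


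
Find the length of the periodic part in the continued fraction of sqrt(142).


Run the CF algorithm for sqrt(142).
a_0 = floor(sqrt(142)) = 11; set m_0=0, q_0=1.
Recurrence: m' = q*a - m,  q' = (d - m'^2)/q,  a' = floor((a_0 + m')/q').
  step 1: m=11, q=21, a=1
  step 2: m=10, q=2, a=10
  step 3: m=10, q=21, a=1
  step 4: m=11, q=1, a=22
a_4 = 2*a_0 = 22, so the period closes here.
sqrt(142) = [11; 1, 10, 1, 22]
Period length = 4

4


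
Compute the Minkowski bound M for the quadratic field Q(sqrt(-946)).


d = -946, d mod 4 = 2, so disc(K) = 4d = -3784; |disc(K)| = 3784
Imaginary quadratic field, so n = 2, s = r2 = 1, r1 = 0
M = (n!/n^n) * (4/pi)^s * sqrt(|disc(K)|) = (2!/2^2) * (4/pi)^1 * sqrt(3784)
= 0.5 * 1.273240 * 61.514226
= 39.1612

39.1612


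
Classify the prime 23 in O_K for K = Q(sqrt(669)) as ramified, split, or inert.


K = Q(sqrt(669)). Since d mod 4 = 1, disc(K) = 669.
Check p | disc: 669 mod 23 = 2.
p does not divide disc. Compute Legendre symbol (d/p):
2^((23-1)/2) mod 23 = 1
(d/p) = 1, so p splits: (p) = P*P' with e=1, f=1, g=2.
Therefore p is split.

split


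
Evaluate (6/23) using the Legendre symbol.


p = 23 is prime, so compute (6/23) with the reciprocity algorithm (Jacobi-symbol steps: pull out 2s via (2/n), flip via reciprocity, reduce):
  pull out 2: (2/23) = +1  (since 23 mod 8 = 7)
  reciprocity: (3/23) -> -(23/3)
  reduce: (2/3)
  pull out 2: (2/3) = -1  (since 3 mod 8 = 3)
  (1/3) = 1
Product of signs = 1
(6/23) = 1

1


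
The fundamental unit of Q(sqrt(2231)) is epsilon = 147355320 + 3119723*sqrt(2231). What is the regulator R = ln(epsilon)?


epsilon = 147355320 + 3119723*sqrt(2231)
= 2.9471e+08
R = ln(2.9471e+08)
= 19.5015

19.5015


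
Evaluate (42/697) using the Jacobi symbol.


Compute (42/697) via quadratic reciprocity:
  pull out 2: (2/697) = +1  (since 697 mod 8 = 1)
  reciprocity: (21/697) -> +(697/21)
  reduce: (4/21)
  pull out 2: (2/21) = -1  (since 21 mod 8 = 5)
  pull out 2: (2/21) = -1  (since 21 mod 8 = 5)
  (1/21) = 1
Product of signs = 1

1


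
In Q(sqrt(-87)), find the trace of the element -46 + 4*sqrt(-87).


Tr(a + b*sqrt(d)) = (a + b*sqrt(d)) + (a - b*sqrt(d)) = 2a
= 2 * (-46)
= -92

-92


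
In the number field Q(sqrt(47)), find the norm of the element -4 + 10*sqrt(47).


N(a + b*sqrt(d)) = a^2 - d*b^2
= (-4)^2 - (47)*(10)^2
= 16 - 4700
= -4684

-4684


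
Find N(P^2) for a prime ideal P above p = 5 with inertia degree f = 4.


N(P^a) = p^(a*f)
= 5^(2*4)
= 5^8
= 390625

390625


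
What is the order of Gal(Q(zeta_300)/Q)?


|Gal(Q(zeta_300)/Q)| = phi(300)
= 80

80


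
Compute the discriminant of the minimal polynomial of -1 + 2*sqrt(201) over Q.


The element -1 + 2*sqrt(201) has minimal polynomial:
x^2 + 2*x - 803
Discriminant = (2)^2 - 4*(-803)
= 4 + 3212
= 3216

3216


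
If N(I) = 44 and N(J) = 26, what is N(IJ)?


N(IJ) = N(I) * N(J)
= 44 * 26
= 1144

1144


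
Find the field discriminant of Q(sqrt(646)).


For K = Q(sqrt(d)) with d squarefree: disc(K) = d if d = 1 mod 4, and disc(K) = 4d if d = 2 or 3 mod 4.
Here d = 646, and d mod 4 = 2.
d = 2 mod 4, not 1 (O_K = Z[sqrt(d)]), so disc(K) = 4d = 4 * (646) = 2584

2584


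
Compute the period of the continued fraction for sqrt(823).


Run the CF algorithm for sqrt(823).
a_0 = floor(sqrt(823)) = 28; set m_0=0, q_0=1.
Recurrence: m' = q*a - m,  q' = (d - m'^2)/q,  a' = floor((a_0 + m')/q').
  step 1: m=28, q=39, a=1
  step 2: m=11, q=18, a=2
  step 3: m=25, q=11, a=4
  step 4: m=19, q=42, a=1
  step 5: m=23, q=7, a=7
  step 6: m=26, q=21, a=2
  step 7: m=16, q=27, a=1
  step 8: m=11, q=26, a=1
  step 9: m=15, q=23, a=1
  step 10: m=8, q=33, a=1
  step 11: m=25, q=6, a=8
  step 12: m=23, q=49, a=1
  step 13: m=26, q=3, a=18
  step 14: m=28, q=13, a=4
  step 15: m=24, q=19, a=2
  step 16: m=14, q=33, a=1
  step 17: m=19, q=14, a=3
  step 18: m=23, q=21, a=2
  step 19: m=19, q=22, a=2
  step 20: m=25, q=9, a=5
  step 21: m=20, q=47, a=1
  step 22: m=27, q=2, a=27
  step 23: m=27, q=47, a=1
  step 24: m=20, q=9, a=5
  step 25: m=25, q=22, a=2
  step 26: m=19, q=21, a=2
  step 27: m=23, q=14, a=3
  step 28: m=19, q=33, a=1
  step 29: m=14, q=19, a=2
  step 30: m=24, q=13, a=4
  step 31: m=28, q=3, a=18
  step 32: m=26, q=49, a=1
  step 33: m=23, q=6, a=8
  step 34: m=25, q=33, a=1
  step 35: m=8, q=23, a=1
  step 36: m=15, q=26, a=1
  step 37: m=11, q=27, a=1
  step 38: m=16, q=21, a=2
  step 39: m=26, q=7, a=7
  step 40: m=23, q=42, a=1
  step 41: m=19, q=11, a=4
  step 42: m=25, q=18, a=2
  step 43: m=11, q=39, a=1
  step 44: m=28, q=1, a=56
a_44 = 2*a_0 = 56, so the period closes here.
sqrt(823) = [28; 1, 2, 4, 1, 7, 2, 1, 1, 1, 1, 8, 1, 18, 4, 2, 1, 3, 2, 2, 5, 1, 27, 1, 5, 2, 2, 3, 1, 2, 4, 18, 1, 8, 1, 1, 1, 1, 2, 7, 1, 4, 2, 1, 56]
Period length = 44

44


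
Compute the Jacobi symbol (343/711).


Compute (343/711) via quadratic reciprocity:
  reciprocity: (343/711) -> -(711/343)
  reduce: (25/343)
  reciprocity: (25/343) -> +(343/25)
  reduce: (18/25)
  pull out 2: (2/25) = +1  (since 25 mod 8 = 1)
  reciprocity: (9/25) -> +(25/9)
  reduce: (7/9)
  reciprocity: (7/9) -> +(9/7)
  reduce: (2/7)
  pull out 2: (2/7) = +1  (since 7 mod 8 = 7)
  (1/7) = 1
Product of signs = -1

-1


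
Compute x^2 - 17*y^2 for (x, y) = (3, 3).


x^2 - d*y^2
= 3^2 - 17*3^2
= 9 - 153
= -144

-144


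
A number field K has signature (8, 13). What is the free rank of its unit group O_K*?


By Dirichlet's unit theorem:
rank = r1 + r2 - 1
= 8 + 13 - 1
= 20

20


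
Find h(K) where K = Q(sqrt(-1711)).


K = Q(sqrt(-1711)). d mod 4 = 1, so D = disc(K) = d = -1711
h(K) equals the number of primitive reduced positive-definite forms (a, b, c) = a*x^2 + b*x*y + c*y^2 with b^2 - 4ac = D,
where reduced means |b| <= a <= c, with b >= 0 whenever |b| = a or a = c, and primitive means gcd(a, b, c) = 1.
Reduced forces 3a^2 <= |D| = 1711, so 1 <= a <= 23; b must have the parity of D, and c = (b^2 - D)/(4a) must be an integer >= a.
Enumerate a = 1..23, b in [-a, a]:
  a=1: (1, 1, 428)  [1]
  a=2: (2, -1, 214), (2, 1, 214)  [2]
  a=3: none
  a=4: (4, -1, 107), (4, 1, 107)  [2]
  a=5: (5, -3, 86), (5, 3, 86)  [2]
  a=6: none
  a=7: (7, -5, 62), (7, 5, 62)  [2]
  a=8: (8, -7, 55), (8, 7, 55)  [2]
  a=9: none
  a=10: (10, -7, 44), (10, -3, 43), (10, 3, 43), (10, 7, 44)  [4]
  a=11: (11, -7, 40), (11, 7, 40)  [2]
  a=12..13: none
  a=14: (14, -9, 32), (14, -5, 31), (14, 5, 31), (14, 9, 32)  [4]
  a=15: none
  a=16: (16, -9, 28), (16, 9, 28)  [2]
  a=17..19: none
  a=20: (20, -17, 25), (20, -7, 22), (20, 7, 22), (20, 17, 25)  [4]
  a=21: none
  a=22: (22, 15, 22)  [1]
  a=23: none
Total reduced forms: 1 + 2 + 2 + 2 + 2 + 2 + 4 + 2 + 4 + 2 + 4 + 1 = 28
h = 28

28


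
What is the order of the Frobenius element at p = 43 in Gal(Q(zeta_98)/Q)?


The Frobenius at p in Gal(Q(zeta_n)/Q) = (Z/nZ)* is the class of p, so its order is ord_98(43), the smallest k >= 1 with 43^k = 1 mod 98.
n = 98 = 2 * 7^2, phi(98) = 42; the order divides phi(n).
Divisors of 42: 1, 2, 3, 6, 7, 14, 21, 42
Repeated squaring mod 98: 43^1 = 43, 43^2 = 85, 43^4 = 71, 43^8 = 43, 43^16 = 85, 43^32 = 71
Test divisors in increasing order:
  k=1: 43^1 = 43 mod 98
  k=2: 43^2 = 85 mod 98
  k=3: 43^3 = 85 * 43 = 29 mod 98
  k=6: 43^6 = 71 * 85 = 57 mod 98
  k=7: 43^7 = 71 * 85 * 43 = 1 mod 98  <- first divisor giving 1
Order = 7

7
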